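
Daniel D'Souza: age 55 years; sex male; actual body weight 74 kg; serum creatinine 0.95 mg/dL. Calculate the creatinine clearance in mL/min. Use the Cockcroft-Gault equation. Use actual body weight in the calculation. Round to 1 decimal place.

CrCl = (140 − 55) × 74 / (72 × 0.95) = 6290.0 / 68.40 ≈ 92.0 mL/min

92.0 mL/min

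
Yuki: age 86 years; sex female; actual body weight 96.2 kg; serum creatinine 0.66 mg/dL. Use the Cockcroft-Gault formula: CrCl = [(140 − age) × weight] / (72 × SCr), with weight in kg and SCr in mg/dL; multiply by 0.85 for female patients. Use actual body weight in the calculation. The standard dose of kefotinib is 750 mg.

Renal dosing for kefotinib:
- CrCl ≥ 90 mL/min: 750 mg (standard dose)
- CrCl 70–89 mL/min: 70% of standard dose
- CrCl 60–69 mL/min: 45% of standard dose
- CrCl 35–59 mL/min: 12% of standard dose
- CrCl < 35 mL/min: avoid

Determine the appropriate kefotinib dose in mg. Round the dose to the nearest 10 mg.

CrCl = (140 − 86) × 96.2 / (72 × 0.66) × 0.85 = 5194.8 / 47.52 × 0.85 ≈ 92.9 mL/min
CrCl ≈ 93 mL/min → bracket ≥ 90 mL/min.
100% of 750 mg = 750 mg

750 mg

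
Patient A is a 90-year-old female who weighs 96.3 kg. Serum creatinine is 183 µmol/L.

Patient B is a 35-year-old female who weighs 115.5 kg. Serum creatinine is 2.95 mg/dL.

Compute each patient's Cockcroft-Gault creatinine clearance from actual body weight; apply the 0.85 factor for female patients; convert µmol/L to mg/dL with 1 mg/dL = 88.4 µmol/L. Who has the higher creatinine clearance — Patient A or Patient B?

Patient B

Patient A: SCr = 183 / 88.4 = 2.07 mg/dL
Patient A: CrCl = (140 − 90) × 96.3 / (72 × 2.07) × 0.85 = 4815.0 / 149.04 × 0.85 ≈ 27.5 mL/min
Patient B: CrCl = (140 − 35) × 115.5 / (72 × 2.95) × 0.85 = 12127.5 / 212.40 × 0.85 ≈ 48.5 mL/min
27.5 vs 48.5 mL/min → Patient B is higher.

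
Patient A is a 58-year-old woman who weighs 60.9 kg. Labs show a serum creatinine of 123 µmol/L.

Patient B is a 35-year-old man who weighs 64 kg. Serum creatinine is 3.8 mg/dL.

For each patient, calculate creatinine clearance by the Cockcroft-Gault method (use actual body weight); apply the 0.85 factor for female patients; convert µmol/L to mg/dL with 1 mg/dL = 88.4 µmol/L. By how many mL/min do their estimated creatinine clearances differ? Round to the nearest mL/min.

Patient A: SCr = 123 / 88.4 = 1.391 mg/dL
Patient A: CrCl = (140 − 58) × 60.9 / (72 × 1.391) × 0.85 = 4993.8 / 100.15 × 0.85 ≈ 42.4 mL/min
Patient B: CrCl = (140 − 35) × 64 / (72 × 3.8) = 6720.0 / 273.60 ≈ 24.6 mL/min
|42.4 − 24.6| = 17.8 mL/min

18 mL/min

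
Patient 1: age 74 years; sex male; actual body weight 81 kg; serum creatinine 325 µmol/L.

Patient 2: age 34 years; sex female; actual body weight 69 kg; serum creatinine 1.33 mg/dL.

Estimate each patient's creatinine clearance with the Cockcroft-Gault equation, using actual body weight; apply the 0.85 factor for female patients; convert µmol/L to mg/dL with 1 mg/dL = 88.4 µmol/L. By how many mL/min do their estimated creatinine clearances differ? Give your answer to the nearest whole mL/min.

45 mL/min

Patient 1: SCr = 325 / 88.4 = 3.676 mg/dL
Patient 1: CrCl = (140 − 74) × 81 / (72 × 3.676) = 5346.0 / 264.67 ≈ 20.2 mL/min
Patient 2: CrCl = (140 − 34) × 69 / (72 × 1.33) × 0.85 = 7314.0 / 95.76 × 0.85 ≈ 64.9 mL/min
|20.2 − 64.9| = 44.7 mL/min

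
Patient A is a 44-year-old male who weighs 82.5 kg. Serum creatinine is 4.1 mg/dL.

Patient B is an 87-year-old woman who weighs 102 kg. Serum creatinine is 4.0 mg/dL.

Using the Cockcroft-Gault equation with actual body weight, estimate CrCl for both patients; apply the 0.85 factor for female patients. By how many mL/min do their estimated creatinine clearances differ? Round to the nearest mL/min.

11 mL/min

Patient A: CrCl = (140 − 44) × 82.5 / (72 × 4.1) = 7920.0 / 295.20 ≈ 26.8 mL/min
Patient B: CrCl = (140 − 87) × 102 / (72 × 4) × 0.85 = 5406.0 / 288.00 × 0.85 ≈ 16.0 mL/min
|26.8 − 16.0| = 10.8 mL/min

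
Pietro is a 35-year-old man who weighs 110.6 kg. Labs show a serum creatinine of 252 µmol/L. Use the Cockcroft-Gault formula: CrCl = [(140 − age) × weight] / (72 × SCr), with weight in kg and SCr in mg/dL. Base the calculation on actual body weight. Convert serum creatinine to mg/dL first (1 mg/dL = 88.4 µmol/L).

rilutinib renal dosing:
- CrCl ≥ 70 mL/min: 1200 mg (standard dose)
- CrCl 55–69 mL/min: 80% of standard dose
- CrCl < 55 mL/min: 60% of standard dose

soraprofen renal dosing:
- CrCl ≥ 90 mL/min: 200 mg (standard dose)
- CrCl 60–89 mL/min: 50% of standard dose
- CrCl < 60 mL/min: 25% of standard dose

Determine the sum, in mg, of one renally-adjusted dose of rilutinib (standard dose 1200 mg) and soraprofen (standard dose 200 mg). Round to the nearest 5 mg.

SCr = 252 / 88.4 = 2.851 mg/dL
CrCl = (140 − 35) × 110.6 / (72 × 2.851) = 11613.0 / 205.27 ≈ 56.6 mL/min
CrCl ≈ 57 mL/min.
rilutinib: 55–69 mL/min → 80% of 1200 mg = 960 mg.
soraprofen: < 60 mL/min → 25% of 200 mg = 50 mg.
Total = 960 + 50 = 1010 mg.

1010 mg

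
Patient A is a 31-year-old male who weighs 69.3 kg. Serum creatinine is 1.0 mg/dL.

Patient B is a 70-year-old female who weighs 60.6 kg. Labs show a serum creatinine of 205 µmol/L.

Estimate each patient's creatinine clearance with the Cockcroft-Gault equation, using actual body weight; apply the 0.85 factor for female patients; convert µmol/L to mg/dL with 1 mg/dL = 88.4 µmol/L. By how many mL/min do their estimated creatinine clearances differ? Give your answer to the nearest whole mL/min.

83 mL/min

Patient A: CrCl = (140 − 31) × 69.3 / (72 × 1) = 7553.7 / 72.00 ≈ 104.9 mL/min
Patient B: SCr = 205 / 88.4 = 2.319 mg/dL
Patient B: CrCl = (140 − 70) × 60.6 / (72 × 2.319) × 0.85 = 4242.0 / 166.97 × 0.85 ≈ 21.6 mL/min
|104.9 − 21.6| = 83.3 mL/min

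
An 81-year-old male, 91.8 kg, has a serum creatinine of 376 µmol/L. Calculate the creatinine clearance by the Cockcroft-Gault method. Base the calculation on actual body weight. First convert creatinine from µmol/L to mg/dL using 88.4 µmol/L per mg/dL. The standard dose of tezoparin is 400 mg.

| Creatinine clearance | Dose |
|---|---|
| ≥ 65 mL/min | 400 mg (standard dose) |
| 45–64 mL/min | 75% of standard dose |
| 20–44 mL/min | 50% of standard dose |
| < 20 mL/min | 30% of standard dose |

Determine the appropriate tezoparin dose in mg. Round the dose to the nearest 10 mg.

SCr = 376 / 88.4 = 4.253 mg/dL
CrCl = (140 − 81) × 91.8 / (72 × 4.253) = 5416.2 / 306.22 ≈ 17.7 mL/min
CrCl ≈ 18 mL/min → bracket < 20 mL/min.
30% of 400 mg = 120 mg

120 mg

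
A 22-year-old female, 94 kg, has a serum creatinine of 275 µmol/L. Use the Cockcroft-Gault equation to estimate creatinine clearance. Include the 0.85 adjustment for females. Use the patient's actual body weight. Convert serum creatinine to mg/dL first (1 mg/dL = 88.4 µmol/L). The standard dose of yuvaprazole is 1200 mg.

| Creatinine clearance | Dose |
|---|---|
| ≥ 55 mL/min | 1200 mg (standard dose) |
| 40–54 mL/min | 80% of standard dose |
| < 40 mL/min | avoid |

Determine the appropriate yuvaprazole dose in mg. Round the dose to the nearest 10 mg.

960 mg

SCr = 275 / 88.4 = 3.111 mg/dL
CrCl = (140 − 22) × 94 / (72 × 3.111) × 0.85 = 11092.0 / 223.99 × 0.85 ≈ 42.1 mL/min
CrCl ≈ 42 mL/min → bracket 40–54 mL/min.
80% of 1200 mg = 960 mg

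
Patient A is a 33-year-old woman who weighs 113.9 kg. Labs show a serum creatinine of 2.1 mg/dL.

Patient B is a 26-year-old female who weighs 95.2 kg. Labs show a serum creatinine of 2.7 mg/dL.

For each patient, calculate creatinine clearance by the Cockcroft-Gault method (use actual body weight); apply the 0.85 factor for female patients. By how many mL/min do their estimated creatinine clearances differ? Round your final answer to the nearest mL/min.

Patient A: CrCl = (140 − 33) × 113.9 / (72 × 2.1) × 0.85 = 12187.3 / 151.20 × 0.85 ≈ 68.5 mL/min
Patient B: CrCl = (140 − 26) × 95.2 / (72 × 2.7) × 0.85 = 10852.8 / 194.40 × 0.85 ≈ 47.5 mL/min
|68.5 − 47.5| = 21.0 mL/min

21 mL/min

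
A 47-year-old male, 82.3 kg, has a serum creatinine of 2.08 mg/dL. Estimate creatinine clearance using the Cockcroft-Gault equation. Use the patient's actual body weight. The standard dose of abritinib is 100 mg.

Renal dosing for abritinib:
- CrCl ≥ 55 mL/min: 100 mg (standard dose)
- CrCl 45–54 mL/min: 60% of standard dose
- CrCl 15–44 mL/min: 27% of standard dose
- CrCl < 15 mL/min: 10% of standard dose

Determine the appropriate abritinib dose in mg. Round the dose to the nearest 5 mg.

CrCl = (140 − 47) × 82.3 / (72 × 2.08) = 7653.9 / 149.76 ≈ 51.1 mL/min
CrCl ≈ 51 mL/min → bracket 45–54 mL/min.
60% of 100 mg = 60 mg

60 mg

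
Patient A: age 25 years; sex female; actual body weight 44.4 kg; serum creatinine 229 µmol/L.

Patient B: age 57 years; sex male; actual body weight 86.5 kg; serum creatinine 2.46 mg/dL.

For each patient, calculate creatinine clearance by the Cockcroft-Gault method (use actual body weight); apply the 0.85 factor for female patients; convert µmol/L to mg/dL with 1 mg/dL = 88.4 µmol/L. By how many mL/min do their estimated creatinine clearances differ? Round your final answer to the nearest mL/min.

17 mL/min

Patient A: SCr = 229 / 88.4 = 2.59 mg/dL
Patient A: CrCl = (140 − 25) × 44.4 / (72 × 2.59) × 0.85 = 5106.0 / 186.48 × 0.85 ≈ 23.3 mL/min
Patient B: CrCl = (140 − 57) × 86.5 / (72 × 2.46) = 7179.5 / 177.12 ≈ 40.5 mL/min
|23.3 − 40.5| = 17.2 mL/min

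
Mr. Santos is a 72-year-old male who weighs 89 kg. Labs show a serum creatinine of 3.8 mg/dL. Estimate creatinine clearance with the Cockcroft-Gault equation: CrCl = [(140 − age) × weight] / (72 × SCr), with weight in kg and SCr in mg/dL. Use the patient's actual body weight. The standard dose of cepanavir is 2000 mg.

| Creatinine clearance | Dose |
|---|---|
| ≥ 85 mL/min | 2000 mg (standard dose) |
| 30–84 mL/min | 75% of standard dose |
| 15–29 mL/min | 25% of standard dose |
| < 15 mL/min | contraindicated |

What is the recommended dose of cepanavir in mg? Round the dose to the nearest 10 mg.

500 mg

CrCl = (140 − 72) × 89 / (72 × 3.8) = 6052.0 / 273.60 ≈ 22.1 mL/min
CrCl ≈ 22 mL/min → bracket 15–29 mL/min.
25% of 2000 mg = 500 mg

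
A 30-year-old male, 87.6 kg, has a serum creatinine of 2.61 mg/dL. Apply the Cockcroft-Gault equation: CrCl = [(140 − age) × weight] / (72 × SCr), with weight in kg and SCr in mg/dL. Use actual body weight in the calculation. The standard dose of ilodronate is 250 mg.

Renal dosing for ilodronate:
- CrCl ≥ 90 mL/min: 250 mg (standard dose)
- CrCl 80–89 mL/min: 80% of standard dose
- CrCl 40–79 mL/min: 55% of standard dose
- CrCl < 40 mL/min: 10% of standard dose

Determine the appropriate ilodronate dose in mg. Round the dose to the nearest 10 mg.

140 mg

CrCl = (140 − 30) × 87.6 / (72 × 2.61) = 9636.0 / 187.92 ≈ 51.3 mL/min
CrCl ≈ 51 mL/min → bracket 40–79 mL/min.
55% of 250 mg = 137.5 mg → 140 mg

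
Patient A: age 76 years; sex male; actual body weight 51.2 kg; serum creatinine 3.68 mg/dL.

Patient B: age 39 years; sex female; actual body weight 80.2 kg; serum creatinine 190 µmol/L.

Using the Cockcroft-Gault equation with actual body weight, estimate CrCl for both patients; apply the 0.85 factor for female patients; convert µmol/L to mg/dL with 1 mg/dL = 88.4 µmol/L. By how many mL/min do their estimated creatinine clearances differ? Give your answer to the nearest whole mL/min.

Patient A: CrCl = (140 − 76) × 51.2 / (72 × 3.68) = 3276.8 / 264.96 ≈ 12.4 mL/min
Patient B: SCr = 190 / 88.4 = 2.149 mg/dL
Patient B: CrCl = (140 − 39) × 80.2 / (72 × 2.149) × 0.85 = 8100.2 / 154.73 × 0.85 ≈ 44.5 mL/min
|12.4 − 44.5| = 32.1 mL/min

32 mL/min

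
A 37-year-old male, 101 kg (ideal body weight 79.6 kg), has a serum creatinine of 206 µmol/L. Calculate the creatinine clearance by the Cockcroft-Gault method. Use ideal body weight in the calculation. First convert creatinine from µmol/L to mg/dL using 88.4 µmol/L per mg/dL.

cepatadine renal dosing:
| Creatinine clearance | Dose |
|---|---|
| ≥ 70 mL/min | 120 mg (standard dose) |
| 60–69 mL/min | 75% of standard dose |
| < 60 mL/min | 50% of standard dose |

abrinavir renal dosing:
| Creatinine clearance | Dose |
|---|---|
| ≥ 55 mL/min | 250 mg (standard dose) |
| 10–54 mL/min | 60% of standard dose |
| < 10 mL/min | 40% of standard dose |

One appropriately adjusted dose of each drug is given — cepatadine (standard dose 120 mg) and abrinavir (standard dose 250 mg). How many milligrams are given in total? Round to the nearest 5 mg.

SCr = 206 / 88.4 = 2.33 mg/dL
CrCl = (140 − 37) × 79.6 / (72 × 2.33) = 8198.8 / 167.76 ≈ 48.9 mL/min
CrCl ≈ 49 mL/min.
cepatadine: < 60 mL/min → 50% of 120 mg = 60 mg.
abrinavir: 10–54 mL/min → 60% of 250 mg = 150 mg.
Total = 60 + 150 = 210 mg.

210 mg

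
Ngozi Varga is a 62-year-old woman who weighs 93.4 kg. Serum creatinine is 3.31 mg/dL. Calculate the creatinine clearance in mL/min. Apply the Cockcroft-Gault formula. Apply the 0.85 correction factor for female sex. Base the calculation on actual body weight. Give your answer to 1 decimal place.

CrCl = (140 − 62) × 93.4 / (72 × 3.31) × 0.85 = 7285.2 / 238.32 × 0.85 ≈ 26.0 mL/min

26.0 mL/min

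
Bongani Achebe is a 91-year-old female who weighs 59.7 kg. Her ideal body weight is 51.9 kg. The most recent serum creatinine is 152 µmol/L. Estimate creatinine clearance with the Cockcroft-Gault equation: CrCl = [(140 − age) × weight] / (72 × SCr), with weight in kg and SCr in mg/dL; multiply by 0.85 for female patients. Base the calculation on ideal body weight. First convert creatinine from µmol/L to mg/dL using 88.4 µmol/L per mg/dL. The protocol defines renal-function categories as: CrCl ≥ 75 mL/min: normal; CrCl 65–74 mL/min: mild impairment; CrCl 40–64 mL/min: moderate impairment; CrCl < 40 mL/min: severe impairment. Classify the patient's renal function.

SCr = 152 / 88.4 = 1.719 mg/dL
CrCl = (140 − 91) × 51.9 / (72 × 1.719) × 0.85 = 2543.1 / 123.77 × 0.85 ≈ 17.5 mL/min
17 mL/min falls in the 'severe impairment' range.

severe impairment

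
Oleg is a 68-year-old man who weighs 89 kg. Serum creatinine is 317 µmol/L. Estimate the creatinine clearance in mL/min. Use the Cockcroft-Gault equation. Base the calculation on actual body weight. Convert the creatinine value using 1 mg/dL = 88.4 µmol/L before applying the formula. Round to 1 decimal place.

24.8 mL/min

SCr = 317 / 88.4 = 3.586 mg/dL
CrCl = (140 − 68) × 89 / (72 × 3.586) = 6408.0 / 258.19 ≈ 24.8 mL/min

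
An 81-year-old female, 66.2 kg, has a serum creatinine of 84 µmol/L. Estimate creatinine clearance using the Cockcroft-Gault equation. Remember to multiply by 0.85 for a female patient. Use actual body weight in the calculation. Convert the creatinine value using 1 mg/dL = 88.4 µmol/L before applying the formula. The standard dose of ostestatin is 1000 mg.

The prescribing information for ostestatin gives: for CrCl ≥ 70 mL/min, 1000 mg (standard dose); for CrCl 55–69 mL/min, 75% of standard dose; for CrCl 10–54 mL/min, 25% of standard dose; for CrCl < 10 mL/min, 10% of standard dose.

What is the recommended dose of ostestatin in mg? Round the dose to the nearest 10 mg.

250 mg

SCr = 84 / 88.4 = 0.95 mg/dL
CrCl = (140 − 81) × 66.2 / (72 × 0.95) × 0.85 = 3905.8 / 68.40 × 0.85 ≈ 48.5 mL/min
CrCl ≈ 49 mL/min → bracket 10–54 mL/min.
25% of 1000 mg = 250 mg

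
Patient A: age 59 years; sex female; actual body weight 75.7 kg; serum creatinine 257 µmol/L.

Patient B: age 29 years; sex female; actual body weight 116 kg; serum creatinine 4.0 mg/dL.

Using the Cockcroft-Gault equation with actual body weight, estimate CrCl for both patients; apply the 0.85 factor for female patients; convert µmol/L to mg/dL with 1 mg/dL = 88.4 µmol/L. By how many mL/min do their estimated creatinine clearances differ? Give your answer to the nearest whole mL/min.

Patient A: SCr = 257 / 88.4 = 2.907 mg/dL
Patient A: CrCl = (140 − 59) × 75.7 / (72 × 2.907) × 0.85 = 6131.7 / 209.30 × 0.85 ≈ 24.9 mL/min
Patient B: CrCl = (140 − 29) × 116 / (72 × 4) × 0.85 = 12876.0 / 288.00 × 0.85 ≈ 38.0 mL/min
|24.9 − 38.0| = 13.1 mL/min

13 mL/min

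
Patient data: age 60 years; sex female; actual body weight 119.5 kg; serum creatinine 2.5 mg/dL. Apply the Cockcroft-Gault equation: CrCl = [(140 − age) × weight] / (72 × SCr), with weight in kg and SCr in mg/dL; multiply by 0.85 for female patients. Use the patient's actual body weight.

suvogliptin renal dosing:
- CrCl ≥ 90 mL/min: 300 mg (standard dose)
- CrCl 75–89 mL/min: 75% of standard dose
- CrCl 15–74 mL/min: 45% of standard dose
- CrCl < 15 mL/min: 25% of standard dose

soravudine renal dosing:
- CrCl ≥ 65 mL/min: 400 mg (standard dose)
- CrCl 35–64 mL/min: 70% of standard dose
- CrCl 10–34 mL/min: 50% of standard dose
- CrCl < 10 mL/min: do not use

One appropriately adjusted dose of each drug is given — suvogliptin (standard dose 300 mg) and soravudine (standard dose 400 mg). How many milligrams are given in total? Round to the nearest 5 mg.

415 mg

CrCl = (140 − 60) × 119.5 / (72 × 2.5) × 0.85 = 9560.0 / 180.00 × 0.85 ≈ 45.1 mL/min
CrCl ≈ 45 mL/min.
suvogliptin: 15–74 mL/min → 45% of 300 mg = 135 mg.
soravudine: 35–64 mL/min → 70% of 400 mg = 280 mg.
Total = 135 + 280 = 415 mg.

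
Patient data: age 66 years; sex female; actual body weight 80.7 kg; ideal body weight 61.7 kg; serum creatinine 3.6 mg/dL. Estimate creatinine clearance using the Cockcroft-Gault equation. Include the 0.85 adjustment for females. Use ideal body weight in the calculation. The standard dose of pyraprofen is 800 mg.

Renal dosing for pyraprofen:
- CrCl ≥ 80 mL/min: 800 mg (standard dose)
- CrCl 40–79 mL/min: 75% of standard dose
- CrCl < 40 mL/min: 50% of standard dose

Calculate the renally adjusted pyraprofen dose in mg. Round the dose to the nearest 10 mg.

CrCl = (140 − 66) × 61.7 / (72 × 3.6) × 0.85 = 4565.8 / 259.20 × 0.85 ≈ 15.0 mL/min
CrCl ≈ 15 mL/min → bracket < 40 mL/min.
50% of 800 mg = 400 mg

400 mg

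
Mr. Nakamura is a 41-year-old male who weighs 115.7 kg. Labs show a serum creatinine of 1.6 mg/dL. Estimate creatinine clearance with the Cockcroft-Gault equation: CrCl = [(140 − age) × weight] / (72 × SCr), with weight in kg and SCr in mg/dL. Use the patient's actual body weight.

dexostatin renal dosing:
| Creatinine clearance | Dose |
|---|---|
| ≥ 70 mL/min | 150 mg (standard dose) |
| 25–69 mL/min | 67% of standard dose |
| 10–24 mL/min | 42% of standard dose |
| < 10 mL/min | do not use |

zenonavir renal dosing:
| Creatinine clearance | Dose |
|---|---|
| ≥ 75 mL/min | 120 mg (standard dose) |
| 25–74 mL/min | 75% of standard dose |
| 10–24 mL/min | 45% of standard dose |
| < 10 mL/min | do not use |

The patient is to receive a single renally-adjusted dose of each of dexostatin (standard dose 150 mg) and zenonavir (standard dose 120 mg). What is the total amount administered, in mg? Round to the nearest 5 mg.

270 mg

CrCl = (140 − 41) × 115.7 / (72 × 1.6) = 11454.3 / 115.20 ≈ 99.4 mL/min
CrCl ≈ 99 mL/min.
dexostatin: ≥ 70 mL/min → 100% of 150 mg = 150 mg.
zenonavir: ≥ 75 mL/min → 100% of 120 mg = 120 mg.
Total = 150 + 120 = 270 mg.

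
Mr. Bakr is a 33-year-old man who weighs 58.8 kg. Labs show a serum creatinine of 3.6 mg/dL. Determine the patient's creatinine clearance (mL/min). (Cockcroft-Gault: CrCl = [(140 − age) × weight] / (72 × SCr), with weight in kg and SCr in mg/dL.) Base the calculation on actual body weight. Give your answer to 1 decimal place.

CrCl = (140 − 33) × 58.8 / (72 × 3.6) = 6291.6 / 259.20 ≈ 24.3 mL/min

24.3 mL/min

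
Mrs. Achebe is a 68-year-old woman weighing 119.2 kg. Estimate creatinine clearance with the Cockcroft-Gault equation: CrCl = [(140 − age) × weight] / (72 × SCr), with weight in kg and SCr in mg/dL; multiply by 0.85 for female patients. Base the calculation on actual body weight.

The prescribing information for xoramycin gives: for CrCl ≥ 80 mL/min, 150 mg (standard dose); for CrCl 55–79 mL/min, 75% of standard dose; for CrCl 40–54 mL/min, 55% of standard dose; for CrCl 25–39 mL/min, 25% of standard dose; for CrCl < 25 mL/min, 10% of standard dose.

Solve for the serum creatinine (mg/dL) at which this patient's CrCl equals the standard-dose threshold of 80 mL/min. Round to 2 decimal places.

1.27 mg/dL

Standard dose requires CrCl ≥ 80 mL/min.
Set (140 − 68) × 119.2 × 0.85 / (72 × SCr) = 80
SCr = (140 − 68) × 119.2 × 0.85 / (72 × 80) = 1.266 mg/dL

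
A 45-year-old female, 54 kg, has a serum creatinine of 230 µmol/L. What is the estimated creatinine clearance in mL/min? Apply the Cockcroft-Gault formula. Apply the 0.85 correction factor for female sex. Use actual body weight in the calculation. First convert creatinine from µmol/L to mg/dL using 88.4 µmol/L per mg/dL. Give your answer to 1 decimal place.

23.3 mL/min

SCr = 230 / 88.4 = 2.602 mg/dL
CrCl = (140 − 45) × 54 / (72 × 2.602) × 0.85 = 5130.0 / 187.34 × 0.85 ≈ 23.3 mL/min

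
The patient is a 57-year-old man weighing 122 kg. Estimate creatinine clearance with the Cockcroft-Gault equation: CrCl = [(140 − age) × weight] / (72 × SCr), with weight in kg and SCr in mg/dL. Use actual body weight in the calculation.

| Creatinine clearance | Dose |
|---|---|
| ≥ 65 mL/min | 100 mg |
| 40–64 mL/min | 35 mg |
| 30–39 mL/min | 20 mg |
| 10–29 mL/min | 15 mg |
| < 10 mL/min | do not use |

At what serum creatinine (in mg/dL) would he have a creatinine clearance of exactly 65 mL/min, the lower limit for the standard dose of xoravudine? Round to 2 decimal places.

Standard dose requires CrCl ≥ 65 mL/min.
Set (140 − 57) × 122 / (72 × SCr) = 65
SCr = (140 − 57) × 122 / (72 × 65) = 2.164 mg/dL

2.16 mg/dL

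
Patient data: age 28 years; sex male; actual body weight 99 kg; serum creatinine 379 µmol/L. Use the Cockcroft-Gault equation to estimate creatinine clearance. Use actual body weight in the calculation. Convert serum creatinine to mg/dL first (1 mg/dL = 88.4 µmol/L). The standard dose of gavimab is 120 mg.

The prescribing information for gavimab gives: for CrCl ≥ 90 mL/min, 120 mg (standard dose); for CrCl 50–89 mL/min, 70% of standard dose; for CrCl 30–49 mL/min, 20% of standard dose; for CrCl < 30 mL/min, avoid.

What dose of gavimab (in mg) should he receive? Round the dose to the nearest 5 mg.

25 mg

SCr = 379 / 88.4 = 4.287 mg/dL
CrCl = (140 − 28) × 99 / (72 × 4.287) = 11088.0 / 308.66 ≈ 35.9 mL/min
CrCl ≈ 36 mL/min → bracket 30–49 mL/min.
20% of 120 mg = 24 mg → 25 mg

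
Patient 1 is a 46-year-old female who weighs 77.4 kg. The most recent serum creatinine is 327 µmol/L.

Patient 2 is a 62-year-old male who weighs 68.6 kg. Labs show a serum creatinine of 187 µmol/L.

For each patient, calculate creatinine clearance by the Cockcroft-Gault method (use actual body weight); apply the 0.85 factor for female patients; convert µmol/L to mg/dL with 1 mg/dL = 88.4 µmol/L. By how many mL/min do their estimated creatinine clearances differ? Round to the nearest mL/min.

Patient 1: SCr = 327 / 88.4 = 3.699 mg/dL
Patient 1: CrCl = (140 − 46) × 77.4 / (72 × 3.699) × 0.85 = 7275.6 / 266.33 × 0.85 ≈ 23.2 mL/min
Patient 2: SCr = 187 / 88.4 = 2.115 mg/dL
Patient 2: CrCl = (140 − 62) × 68.6 / (72 × 2.115) = 5350.8 / 152.28 ≈ 35.1 mL/min
|23.2 − 35.1| = 11.9 mL/min

12 mL/min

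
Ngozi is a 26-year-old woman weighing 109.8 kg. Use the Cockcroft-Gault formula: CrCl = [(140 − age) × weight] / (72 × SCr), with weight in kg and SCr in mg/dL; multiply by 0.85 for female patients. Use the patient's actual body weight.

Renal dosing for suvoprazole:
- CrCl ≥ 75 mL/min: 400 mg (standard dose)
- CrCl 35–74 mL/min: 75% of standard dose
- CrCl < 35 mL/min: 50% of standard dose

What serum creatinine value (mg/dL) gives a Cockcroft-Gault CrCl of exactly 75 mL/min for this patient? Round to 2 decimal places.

1.97 mg/dL

Standard dose requires CrCl ≥ 75 mL/min.
Set (140 − 26) × 109.8 × 0.85 / (72 × SCr) = 75
SCr = (140 − 26) × 109.8 × 0.85 / (72 × 75) = 1.970 mg/dL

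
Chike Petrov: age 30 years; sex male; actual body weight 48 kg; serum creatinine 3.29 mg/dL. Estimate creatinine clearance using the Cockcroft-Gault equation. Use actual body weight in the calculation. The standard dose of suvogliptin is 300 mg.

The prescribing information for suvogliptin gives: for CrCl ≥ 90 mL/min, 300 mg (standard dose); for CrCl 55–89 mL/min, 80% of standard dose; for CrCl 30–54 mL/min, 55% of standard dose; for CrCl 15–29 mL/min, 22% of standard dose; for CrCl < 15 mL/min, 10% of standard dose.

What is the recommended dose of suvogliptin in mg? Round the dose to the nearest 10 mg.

CrCl = (140 − 30) × 48 / (72 × 3.29) = 5280.0 / 236.88 ≈ 22.3 mL/min
CrCl ≈ 22 mL/min → bracket 15–29 mL/min.
22% of 300 mg = 66 mg → 70 mg

70 mg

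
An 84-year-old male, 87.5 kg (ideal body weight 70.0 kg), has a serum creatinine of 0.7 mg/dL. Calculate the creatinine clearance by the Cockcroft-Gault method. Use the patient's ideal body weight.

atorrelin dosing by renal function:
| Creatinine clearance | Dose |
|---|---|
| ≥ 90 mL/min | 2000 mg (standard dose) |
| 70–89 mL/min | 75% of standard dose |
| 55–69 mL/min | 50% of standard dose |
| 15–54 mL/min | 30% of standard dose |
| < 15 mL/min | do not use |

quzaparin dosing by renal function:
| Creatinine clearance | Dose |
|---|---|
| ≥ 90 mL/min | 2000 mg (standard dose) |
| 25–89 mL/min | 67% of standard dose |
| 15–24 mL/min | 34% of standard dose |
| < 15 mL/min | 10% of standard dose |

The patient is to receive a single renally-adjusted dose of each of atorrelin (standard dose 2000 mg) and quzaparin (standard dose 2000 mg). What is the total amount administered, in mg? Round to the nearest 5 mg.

CrCl = (140 − 84) × 70 / (72 × 0.7) = 3920.0 / 50.40 ≈ 77.8 mL/min
CrCl ≈ 78 mL/min.
atorrelin: 70–89 mL/min → 75% of 2000 mg = 1500 mg.
quzaparin: 25–89 mL/min → 67% of 2000 mg = 1340 mg.
Total = 1500 + 1340 = 2840 mg.

2840 mg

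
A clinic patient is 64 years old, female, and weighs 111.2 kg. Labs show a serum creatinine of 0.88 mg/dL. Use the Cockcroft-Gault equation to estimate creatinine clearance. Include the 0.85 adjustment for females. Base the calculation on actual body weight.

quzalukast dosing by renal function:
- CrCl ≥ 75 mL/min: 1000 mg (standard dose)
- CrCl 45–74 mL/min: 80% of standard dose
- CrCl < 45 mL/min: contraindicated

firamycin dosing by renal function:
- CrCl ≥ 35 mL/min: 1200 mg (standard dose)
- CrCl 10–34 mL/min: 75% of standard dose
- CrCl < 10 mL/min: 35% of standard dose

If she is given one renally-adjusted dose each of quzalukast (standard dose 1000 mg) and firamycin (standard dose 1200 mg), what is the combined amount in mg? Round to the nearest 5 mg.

2200 mg

CrCl = (140 − 64) × 111.2 / (72 × 0.88) × 0.85 = 8451.2 / 63.36 × 0.85 ≈ 113.4 mL/min
CrCl ≈ 113 mL/min.
quzalukast: ≥ 75 mL/min → 100% of 1000 mg = 1000 mg.
firamycin: ≥ 35 mL/min → 100% of 1200 mg = 1200 mg.
Total = 1000 + 1200 = 2200 mg.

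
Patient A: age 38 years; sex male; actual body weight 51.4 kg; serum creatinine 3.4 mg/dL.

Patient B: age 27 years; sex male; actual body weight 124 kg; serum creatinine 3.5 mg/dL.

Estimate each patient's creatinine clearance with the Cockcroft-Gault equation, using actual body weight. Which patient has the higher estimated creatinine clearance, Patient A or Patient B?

Patient B

Patient A: CrCl = (140 − 38) × 51.4 / (72 × 3.4) = 5242.8 / 244.80 ≈ 21.4 mL/min
Patient B: CrCl = (140 − 27) × 124 / (72 × 3.5) = 14012.0 / 252.00 ≈ 55.6 mL/min
21.4 vs 55.6 mL/min → Patient B is higher.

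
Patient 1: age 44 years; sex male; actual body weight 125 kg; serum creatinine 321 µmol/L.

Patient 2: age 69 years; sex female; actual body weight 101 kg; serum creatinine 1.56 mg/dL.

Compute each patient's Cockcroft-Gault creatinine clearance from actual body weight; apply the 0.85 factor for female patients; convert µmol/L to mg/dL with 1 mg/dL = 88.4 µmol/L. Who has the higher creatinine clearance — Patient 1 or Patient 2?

Patient 2

Patient 1: SCr = 321 / 88.4 = 3.631 mg/dL
Patient 1: CrCl = (140 − 44) × 125 / (72 × 3.631) = 12000.0 / 261.43 ≈ 45.9 mL/min
Patient 2: CrCl = (140 − 69) × 101 / (72 × 1.56) × 0.85 = 7171.0 / 112.32 × 0.85 ≈ 54.3 mL/min
45.9 vs 54.3 mL/min → Patient 2 is higher.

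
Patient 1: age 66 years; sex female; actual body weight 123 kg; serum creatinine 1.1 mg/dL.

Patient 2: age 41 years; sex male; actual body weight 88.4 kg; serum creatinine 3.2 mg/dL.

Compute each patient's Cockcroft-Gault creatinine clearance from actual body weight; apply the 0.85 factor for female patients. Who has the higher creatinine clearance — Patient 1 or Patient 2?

Patient 1: CrCl = (140 − 66) × 123 / (72 × 1.1) × 0.85 = 9102.0 / 79.20 × 0.85 ≈ 97.7 mL/min
Patient 2: CrCl = (140 − 41) × 88.4 / (72 × 3.2) = 8751.6 / 230.40 ≈ 38.0 mL/min
97.7 vs 38.0 mL/min → Patient 1 is higher.

Patient 1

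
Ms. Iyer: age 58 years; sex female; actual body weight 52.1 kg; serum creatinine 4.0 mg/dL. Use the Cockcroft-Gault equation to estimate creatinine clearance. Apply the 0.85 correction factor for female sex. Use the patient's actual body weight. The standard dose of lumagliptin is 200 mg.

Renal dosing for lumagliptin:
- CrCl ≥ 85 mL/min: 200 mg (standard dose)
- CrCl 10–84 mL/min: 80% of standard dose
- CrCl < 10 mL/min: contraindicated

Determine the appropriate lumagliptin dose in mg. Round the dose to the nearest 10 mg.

160 mg

CrCl = (140 − 58) × 52.1 / (72 × 4) × 0.85 = 4272.2 / 288.00 × 0.85 ≈ 12.6 mL/min
CrCl ≈ 13 mL/min → bracket 10–84 mL/min.
80% of 200 mg = 160 mg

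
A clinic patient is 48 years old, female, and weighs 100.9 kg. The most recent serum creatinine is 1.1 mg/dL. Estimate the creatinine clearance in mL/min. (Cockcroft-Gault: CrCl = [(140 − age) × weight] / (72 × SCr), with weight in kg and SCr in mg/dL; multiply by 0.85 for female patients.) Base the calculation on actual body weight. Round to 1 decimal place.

CrCl = (140 − 48) × 100.9 / (72 × 1.1) × 0.85 = 9282.8 / 79.20 × 0.85 ≈ 99.6 mL/min

99.6 mL/min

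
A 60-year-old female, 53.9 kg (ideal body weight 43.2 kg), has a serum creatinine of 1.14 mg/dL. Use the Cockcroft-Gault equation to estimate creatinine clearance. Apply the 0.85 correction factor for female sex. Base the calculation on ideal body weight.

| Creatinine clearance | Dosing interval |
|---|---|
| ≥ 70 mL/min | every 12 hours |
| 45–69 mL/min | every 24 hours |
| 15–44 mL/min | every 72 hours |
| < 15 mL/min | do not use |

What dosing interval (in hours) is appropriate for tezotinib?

every 72 hours

CrCl = (140 − 60) × 43.2 / (72 × 1.14) × 0.85 = 3456.0 / 82.08 × 0.85 ≈ 35.8 mL/min
CrCl ≈ 36 mL/min → bracket 15–44 mL/min → every 72 hours.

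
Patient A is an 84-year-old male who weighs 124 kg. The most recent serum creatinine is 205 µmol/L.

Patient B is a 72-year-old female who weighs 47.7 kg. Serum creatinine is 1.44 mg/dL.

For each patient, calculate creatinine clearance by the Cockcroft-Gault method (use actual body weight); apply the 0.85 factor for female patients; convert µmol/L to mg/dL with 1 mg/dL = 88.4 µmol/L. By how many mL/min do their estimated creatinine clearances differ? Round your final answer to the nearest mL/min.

Patient A: SCr = 205 / 88.4 = 2.319 mg/dL
Patient A: CrCl = (140 − 84) × 124 / (72 × 2.319) = 6944.0 / 166.97 ≈ 41.6 mL/min
Patient B: CrCl = (140 − 72) × 47.7 / (72 × 1.44) × 0.85 = 3243.6 / 103.68 × 0.85 ≈ 26.6 mL/min
|41.6 − 26.6| = 15.0 mL/min

15 mL/min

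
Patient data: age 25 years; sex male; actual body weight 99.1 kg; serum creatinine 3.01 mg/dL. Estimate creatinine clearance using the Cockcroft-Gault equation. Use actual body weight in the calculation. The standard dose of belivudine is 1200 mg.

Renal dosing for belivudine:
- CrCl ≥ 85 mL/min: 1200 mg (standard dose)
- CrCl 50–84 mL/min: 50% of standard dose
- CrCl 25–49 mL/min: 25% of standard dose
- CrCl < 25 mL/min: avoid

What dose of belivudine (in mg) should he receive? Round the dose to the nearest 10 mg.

600 mg

CrCl = (140 − 25) × 99.1 / (72 × 3.01) = 11396.5 / 216.72 ≈ 52.6 mL/min
CrCl ≈ 53 mL/min → bracket 50–84 mL/min.
50% of 1200 mg = 600 mg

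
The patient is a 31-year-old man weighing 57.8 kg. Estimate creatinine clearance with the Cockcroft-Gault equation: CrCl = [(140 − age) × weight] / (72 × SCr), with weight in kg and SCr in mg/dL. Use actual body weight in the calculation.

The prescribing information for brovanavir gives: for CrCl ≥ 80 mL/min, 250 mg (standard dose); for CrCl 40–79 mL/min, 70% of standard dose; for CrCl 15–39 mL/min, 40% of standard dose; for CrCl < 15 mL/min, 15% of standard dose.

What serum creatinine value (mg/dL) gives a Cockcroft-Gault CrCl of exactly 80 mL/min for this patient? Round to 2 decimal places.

1.09 mg/dL

Standard dose requires CrCl ≥ 80 mL/min.
Set (140 − 31) × 57.8 / (72 × SCr) = 80
SCr = (140 − 31) × 57.8 / (72 × 80) = 1.094 mg/dL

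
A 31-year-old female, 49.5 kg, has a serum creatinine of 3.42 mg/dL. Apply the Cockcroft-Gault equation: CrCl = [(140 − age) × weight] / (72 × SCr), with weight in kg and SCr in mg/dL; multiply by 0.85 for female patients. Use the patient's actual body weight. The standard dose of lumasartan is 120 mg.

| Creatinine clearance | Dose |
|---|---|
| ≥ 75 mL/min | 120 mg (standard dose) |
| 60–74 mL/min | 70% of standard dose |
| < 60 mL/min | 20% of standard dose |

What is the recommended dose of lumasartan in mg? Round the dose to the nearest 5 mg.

25 mg

CrCl = (140 − 31) × 49.5 / (72 × 3.42) × 0.85 = 5395.5 / 246.24 × 0.85 ≈ 18.6 mL/min
CrCl ≈ 19 mL/min → bracket < 60 mL/min.
20% of 120 mg = 24 mg → 25 mg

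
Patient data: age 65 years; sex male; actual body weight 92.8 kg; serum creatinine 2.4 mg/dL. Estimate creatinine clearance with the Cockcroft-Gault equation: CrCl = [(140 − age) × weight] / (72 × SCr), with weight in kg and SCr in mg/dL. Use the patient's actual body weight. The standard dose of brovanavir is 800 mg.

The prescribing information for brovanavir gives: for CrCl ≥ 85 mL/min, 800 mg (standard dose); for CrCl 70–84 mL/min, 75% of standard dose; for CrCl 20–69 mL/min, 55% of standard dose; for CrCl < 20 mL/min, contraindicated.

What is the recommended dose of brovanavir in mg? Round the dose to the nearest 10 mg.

440 mg

CrCl = (140 − 65) × 92.8 / (72 × 2.4) = 6960.0 / 172.80 ≈ 40.3 mL/min
CrCl ≈ 40 mL/min → bracket 20–69 mL/min.
55% of 800 mg = 440 mg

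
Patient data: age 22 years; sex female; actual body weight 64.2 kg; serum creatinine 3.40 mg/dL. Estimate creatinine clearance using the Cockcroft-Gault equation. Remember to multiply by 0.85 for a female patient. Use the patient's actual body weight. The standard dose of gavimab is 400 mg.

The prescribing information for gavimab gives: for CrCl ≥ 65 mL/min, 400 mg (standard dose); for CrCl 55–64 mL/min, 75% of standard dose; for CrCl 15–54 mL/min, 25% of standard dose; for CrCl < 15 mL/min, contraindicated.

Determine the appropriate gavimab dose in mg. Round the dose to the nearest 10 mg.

100 mg

CrCl = (140 − 22) × 64.2 / (72 × 3.4) × 0.85 = 7575.6 / 244.80 × 0.85 ≈ 26.3 mL/min
CrCl ≈ 26 mL/min → bracket 15–54 mL/min.
25% of 400 mg = 100 mg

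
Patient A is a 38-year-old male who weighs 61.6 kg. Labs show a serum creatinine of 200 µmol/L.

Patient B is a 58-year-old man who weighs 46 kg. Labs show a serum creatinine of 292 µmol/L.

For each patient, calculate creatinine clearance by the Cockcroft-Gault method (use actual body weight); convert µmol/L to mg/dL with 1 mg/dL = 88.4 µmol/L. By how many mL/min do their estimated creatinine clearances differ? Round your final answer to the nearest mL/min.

23 mL/min

Patient A: SCr = 200 / 88.4 = 2.262 mg/dL
Patient A: CrCl = (140 − 38) × 61.6 / (72 × 2.262) = 6283.2 / 162.86 ≈ 38.6 mL/min
Patient B: SCr = 292 / 88.4 = 3.303 mg/dL
Patient B: CrCl = (140 − 58) × 46 / (72 × 3.303) = 3772.0 / 237.82 ≈ 15.9 mL/min
|38.6 − 15.9| = 22.7 mL/min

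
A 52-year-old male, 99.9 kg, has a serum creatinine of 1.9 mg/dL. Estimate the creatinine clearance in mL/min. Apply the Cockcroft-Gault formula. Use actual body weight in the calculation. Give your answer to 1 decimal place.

64.3 mL/min

CrCl = (140 − 52) × 99.9 / (72 × 1.9) = 8791.2 / 136.80 ≈ 64.3 mL/min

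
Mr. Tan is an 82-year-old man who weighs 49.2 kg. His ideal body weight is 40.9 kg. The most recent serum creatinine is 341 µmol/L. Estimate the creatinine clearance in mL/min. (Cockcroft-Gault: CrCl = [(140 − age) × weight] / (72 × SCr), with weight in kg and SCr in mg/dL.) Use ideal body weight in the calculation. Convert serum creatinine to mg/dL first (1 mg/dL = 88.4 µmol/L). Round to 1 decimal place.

SCr = 341 / 88.4 = 3.857 mg/dL
CrCl = (140 − 82) × 40.9 / (72 × 3.857) = 2372.2 / 277.70 ≈ 8.5 mL/min

8.5 mL/min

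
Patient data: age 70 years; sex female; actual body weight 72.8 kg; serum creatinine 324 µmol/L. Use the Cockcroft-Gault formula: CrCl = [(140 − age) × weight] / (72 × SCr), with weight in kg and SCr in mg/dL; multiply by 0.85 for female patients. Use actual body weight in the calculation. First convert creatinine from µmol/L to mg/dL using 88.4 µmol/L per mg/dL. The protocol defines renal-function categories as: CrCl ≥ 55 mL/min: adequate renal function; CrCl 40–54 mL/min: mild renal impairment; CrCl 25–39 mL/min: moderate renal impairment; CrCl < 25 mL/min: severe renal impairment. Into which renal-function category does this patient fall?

SCr = 324 / 88.4 = 3.665 mg/dL
CrCl = (140 − 70) × 72.8 / (72 × 3.665) × 0.85 = 5096.0 / 263.88 × 0.85 ≈ 16.4 mL/min
16 mL/min falls in the 'severe renal impairment' range.

severe renal impairment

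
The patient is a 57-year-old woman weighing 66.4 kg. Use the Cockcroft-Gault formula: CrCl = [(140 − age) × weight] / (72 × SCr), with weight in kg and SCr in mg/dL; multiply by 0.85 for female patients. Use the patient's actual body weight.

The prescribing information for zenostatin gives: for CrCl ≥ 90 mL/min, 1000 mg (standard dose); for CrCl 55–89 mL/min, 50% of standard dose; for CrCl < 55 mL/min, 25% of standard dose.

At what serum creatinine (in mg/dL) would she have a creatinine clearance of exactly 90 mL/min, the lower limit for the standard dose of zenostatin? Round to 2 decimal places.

Standard dose requires CrCl ≥ 90 mL/min.
Set (140 − 57) × 66.4 × 0.85 / (72 × SCr) = 90
SCr = (140 − 57) × 66.4 × 0.85 / (72 × 90) = 0.723 mg/dL

0.72 mg/dL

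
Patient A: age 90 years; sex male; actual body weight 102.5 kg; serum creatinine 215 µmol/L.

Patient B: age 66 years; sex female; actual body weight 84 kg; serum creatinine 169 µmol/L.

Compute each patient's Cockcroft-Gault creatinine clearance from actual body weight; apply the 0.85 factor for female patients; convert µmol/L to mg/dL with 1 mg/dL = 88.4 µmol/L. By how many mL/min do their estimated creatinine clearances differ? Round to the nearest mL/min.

9 mL/min

Patient A: SCr = 215 / 88.4 = 2.432 mg/dL
Patient A: CrCl = (140 − 90) × 102.5 / (72 × 2.432) = 5125.0 / 175.10 ≈ 29.3 mL/min
Patient B: SCr = 169 / 88.4 = 1.912 mg/dL
Patient B: CrCl = (140 − 66) × 84 / (72 × 1.912) × 0.85 = 6216.0 / 137.66 × 0.85 ≈ 38.4 mL/min
|29.3 − 38.4| = 9.1 mL/min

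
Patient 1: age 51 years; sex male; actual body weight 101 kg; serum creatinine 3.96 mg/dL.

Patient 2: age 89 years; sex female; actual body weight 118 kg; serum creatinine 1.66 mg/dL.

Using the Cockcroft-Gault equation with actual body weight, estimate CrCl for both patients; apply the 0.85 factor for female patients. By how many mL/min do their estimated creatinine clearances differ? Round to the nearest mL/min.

11 mL/min

Patient 1: CrCl = (140 − 51) × 101 / (72 × 3.96) = 8989.0 / 285.12 ≈ 31.5 mL/min
Patient 2: CrCl = (140 − 89) × 118 / (72 × 1.66) × 0.85 = 6018.0 / 119.52 × 0.85 ≈ 42.8 mL/min
|31.5 − 42.8| = 11.3 mL/min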